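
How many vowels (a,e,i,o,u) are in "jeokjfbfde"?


Input: jeokjfbfde
Checking each character:
  'j' at position 0: consonant
  'e' at position 1: vowel (running total: 1)
  'o' at position 2: vowel (running total: 2)
  'k' at position 3: consonant
  'j' at position 4: consonant
  'f' at position 5: consonant
  'b' at position 6: consonant
  'f' at position 7: consonant
  'd' at position 8: consonant
  'e' at position 9: vowel (running total: 3)
Total vowels: 3

3


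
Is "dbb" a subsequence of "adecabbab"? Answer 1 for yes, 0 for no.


Check if "dbb" is a subsequence of "adecabbab"
Greedy scan:
  Position 0 ('a'): no match needed
  Position 1 ('d'): matches sub[0] = 'd'
  Position 2 ('e'): no match needed
  Position 3 ('c'): no match needed
  Position 4 ('a'): no match needed
  Position 5 ('b'): matches sub[1] = 'b'
  Position 6 ('b'): matches sub[2] = 'b'
  Position 7 ('a'): no match needed
  Position 8 ('b'): no match needed
All 3 characters matched => is a subsequence

1


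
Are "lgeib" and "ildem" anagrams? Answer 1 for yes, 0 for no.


Strings: "lgeib", "ildem"
Sorted first:  begil
Sorted second: deilm
Differ at position 0: 'b' vs 'd' => not anagrams

0


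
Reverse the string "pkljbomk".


Input: pkljbomk
Reading characters right to left:
  Position 7: 'k'
  Position 6: 'm'
  Position 5: 'o'
  Position 4: 'b'
  Position 3: 'j'
  Position 2: 'l'
  Position 1: 'k'
  Position 0: 'p'
Reversed: kmobjlkp

kmobjlkp


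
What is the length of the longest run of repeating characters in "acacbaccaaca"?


Input: "acacbaccaaca"
Scanning for longest run:
  Position 1 ('c'): new char, reset run to 1
  Position 2 ('a'): new char, reset run to 1
  Position 3 ('c'): new char, reset run to 1
  Position 4 ('b'): new char, reset run to 1
  Position 5 ('a'): new char, reset run to 1
  Position 6 ('c'): new char, reset run to 1
  Position 7 ('c'): continues run of 'c', length=2
  Position 8 ('a'): new char, reset run to 1
  Position 9 ('a'): continues run of 'a', length=2
  Position 10 ('c'): new char, reset run to 1
  Position 11 ('a'): new char, reset run to 1
Longest run: 'c' with length 2

2


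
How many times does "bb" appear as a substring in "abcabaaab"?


Searching for "bb" in "abcabaaab"
Scanning each position:
  Position 0: "ab" => no
  Position 1: "bc" => no
  Position 2: "ca" => no
  Position 3: "ab" => no
  Position 4: "ba" => no
  Position 5: "aa" => no
  Position 6: "aa" => no
  Position 7: "ab" => no
Total occurrences: 0

0


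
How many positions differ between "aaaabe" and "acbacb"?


Comparing "aaaabe" and "acbacb" position by position:
  Position 0: 'a' vs 'a' => same
  Position 1: 'a' vs 'c' => DIFFER
  Position 2: 'a' vs 'b' => DIFFER
  Position 3: 'a' vs 'a' => same
  Position 4: 'b' vs 'c' => DIFFER
  Position 5: 'e' vs 'b' => DIFFER
Positions that differ: 4

4


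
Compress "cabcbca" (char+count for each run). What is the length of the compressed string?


Input: cabcbca
Runs:
  'c' x 1 => "c1"
  'a' x 1 => "a1"
  'b' x 1 => "b1"
  'c' x 1 => "c1"
  'b' x 1 => "b1"
  'c' x 1 => "c1"
  'a' x 1 => "a1"
Compressed: "c1a1b1c1b1c1a1"
Compressed length: 14

14


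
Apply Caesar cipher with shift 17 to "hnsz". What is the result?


Caesar cipher: shift "hnsz" by 17
  'h' (pos 7) + 17 = pos 24 = 'y'
  'n' (pos 13) + 17 = pos 4 = 'e'
  's' (pos 18) + 17 = pos 9 = 'j'
  'z' (pos 25) + 17 = pos 16 = 'q'
Result: yejq

yejq


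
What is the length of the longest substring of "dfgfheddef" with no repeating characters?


Input: "dfgfheddef"
Sliding window (track last position of each char):
  Position 0 ('d'): window [0,0] length 1 -- new best
  Position 1 ('f'): window [0,1] length 2 -- new best
  Position 2 ('g'): window [0,2] length 3 -- new best
  Position 3 ('f'): repeat (last at 1), move window start to 2
  Position 3 ('f'): window [2,3] length 2
  Position 4 ('h'): window [2,4] length 3
  Position 5 ('e'): window [2,5] length 4 -- new best
  Position 6 ('d'): window [2,6] length 5 -- new best
  Position 7 ('d'): repeat (last at 6), move window start to 7
  Position 7 ('d'): window [7,7] length 1
  Position 8 ('e'): window [7,8] length 2
  Position 9 ('f'): window [7,9] length 3
Longest substring with no repeats: "gfhed" with length 5

5


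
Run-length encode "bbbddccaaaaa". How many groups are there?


Input: bbbddccaaaaa
Scanning for consecutive runs:
  Group 1: 'b' x 3 (positions 0-2)
  Group 2: 'd' x 2 (positions 3-4)
  Group 3: 'c' x 2 (positions 5-6)
  Group 4: 'a' x 5 (positions 7-11)
Total groups: 4

4


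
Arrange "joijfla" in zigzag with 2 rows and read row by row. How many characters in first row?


Zigzag "joijfla" into 2 rows:
Placing characters:
  'j' => row 0
  'o' => row 1
  'i' => row 0
  'j' => row 1
  'f' => row 0
  'l' => row 1
  'a' => row 0
Rows:
  Row 0: "jifa"
  Row 1: "ojl"
First row length: 4

4


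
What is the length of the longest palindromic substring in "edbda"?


Input: "edbda"
Checking substrings for palindromes:
  [1:4] "dbd" (len 3) => palindrome
Longest palindromic substring: "dbd" with length 3

3


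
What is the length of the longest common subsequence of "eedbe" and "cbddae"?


LCS of "eedbe" and "cbddae"
DP table:
           c    b    d    d    a    e
      0    0    0    0    0    0    0
  e   0    0    0    0    0    0    1
  e   0    0    0    0    0    0    1
  d   0    0    0    1    1    1    1
  b   0    0    1    1    1    1    1
  e   0    0    1    1    1    1    2
LCS length = dp[5][6] = 2

2


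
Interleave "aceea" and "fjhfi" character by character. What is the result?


Interleaving "aceea" and "fjhfi":
  Position 0: 'a' from first, 'f' from second => "af"
  Position 1: 'c' from first, 'j' from second => "cj"
  Position 2: 'e' from first, 'h' from second => "eh"
  Position 3: 'e' from first, 'f' from second => "ef"
  Position 4: 'a' from first, 'i' from second => "ai"
Result: afcjehefai

afcjehefai


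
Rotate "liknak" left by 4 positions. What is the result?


Input: "liknak", rotate left by 4
First 4 characters: "likn"
Remaining characters: "ak"
Concatenate remaining + first: "ak" + "likn" = "aklikn"

aklikn


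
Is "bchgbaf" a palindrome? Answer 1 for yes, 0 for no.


Input: bchgbaf
Reversed: fabghcb
  Compare pos 0 ('b') with pos 6 ('f'): MISMATCH
  Compare pos 1 ('c') with pos 5 ('a'): MISMATCH
  Compare pos 2 ('h') with pos 4 ('b'): MISMATCH
Result: not a palindrome

0


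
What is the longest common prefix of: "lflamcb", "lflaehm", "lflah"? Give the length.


Words: lflamcb, lflaehm, lflah
  Position 0: all 'l' => match
  Position 1: all 'f' => match
  Position 2: all 'l' => match
  Position 3: all 'a' => match
  Position 4: ('m', 'e', 'h') => mismatch, stop
LCP = "lfla" (length 4)

4


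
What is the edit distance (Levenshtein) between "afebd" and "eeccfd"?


Computing edit distance: "afebd" -> "eeccfd"
DP table:
           e    e    c    c    f    d
      0    1    2    3    4    5    6
  a   1    1    2    3    4    5    6
  f   2    2    2    3    4    4    5
  e   3    2    2    3    4    5    5
  b   4    3    3    3    4    5    6
  d   5    4    4    4    4    5    5
Edit distance = dp[5][6] = 5

5


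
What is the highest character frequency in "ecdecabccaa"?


Input: ecdecabccaa
Character counts:
  'a': 3
  'b': 1
  'c': 4
  'd': 1
  'e': 2
Maximum frequency: 4

4


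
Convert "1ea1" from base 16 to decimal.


Input: "1ea1" in base 16
Positional expansion:
  Digit '1' (value 1) x 16^3 = 4096
  Digit 'e' (value 14) x 16^2 = 3584
  Digit 'a' (value 10) x 16^1 = 160
  Digit '1' (value 1) x 16^0 = 1
Sum = 7841

7841


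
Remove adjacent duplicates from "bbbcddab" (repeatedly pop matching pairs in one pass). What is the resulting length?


Input: bbbcddab
Stack-based adjacent duplicate removal:
  Read 'b': push. Stack: b
  Read 'b': matches stack top 'b' => pop. Stack: (empty)
  Read 'b': push. Stack: b
  Read 'c': push. Stack: bc
  Read 'd': push. Stack: bcd
  Read 'd': matches stack top 'd' => pop. Stack: bc
  Read 'a': push. Stack: bca
  Read 'b': push. Stack: bcab
Final stack: "bcab" (length 4)

4


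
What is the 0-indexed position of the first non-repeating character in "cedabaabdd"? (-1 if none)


Input: cedabaabdd
Character frequencies:
  'a': 3
  'b': 2
  'c': 1
  'd': 3
  'e': 1
Scanning left to right for freq == 1:
  Position 0 ('c'): unique! => answer = 0

0


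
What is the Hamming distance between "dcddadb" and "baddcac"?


Comparing "dcddadb" and "baddcac" position by position:
  Position 0: 'd' vs 'b' => differ
  Position 1: 'c' vs 'a' => differ
  Position 2: 'd' vs 'd' => same
  Position 3: 'd' vs 'd' => same
  Position 4: 'a' vs 'c' => differ
  Position 5: 'd' vs 'a' => differ
  Position 6: 'b' vs 'c' => differ
Total differences (Hamming distance): 5

5


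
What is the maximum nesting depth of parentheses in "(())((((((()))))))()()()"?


Input: "(())((((((()))))))()()()"
Tracking depth:
  Position 0 '(': depth becomes 1
  Position 1 '(': depth becomes 2
  Position 2 ')': depth becomes 1
  Position 3 ')': depth becomes 0
  Position 4 '(': depth becomes 1
  Position 5 '(': depth becomes 2
  Position 6 '(': depth becomes 3
  Position 7 '(': depth becomes 4
  Position 8 '(': depth becomes 5
  Position 9 '(': depth becomes 6
  Position 10 '(': depth becomes 7
  Position 11 ')': depth becomes 6
  Position 12 ')': depth becomes 5
  Position 13 ')': depth becomes 4
  Position 14 ')': depth becomes 3
  Position 15 ')': depth becomes 2
  Position 16 ')': depth becomes 1
  Position 17 ')': depth becomes 0
  Position 18 '(': depth becomes 1
  Position 19 ')': depth becomes 0
  Position 20 '(': depth becomes 1
  Position 21 ')': depth becomes 0
  Position 22 '(': depth becomes 1
  Position 23 ')': depth becomes 0
Maximum depth reached: 7

7


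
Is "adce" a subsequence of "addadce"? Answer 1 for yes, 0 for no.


Check if "adce" is a subsequence of "addadce"
Greedy scan:
  Position 0 ('a'): matches sub[0] = 'a'
  Position 1 ('d'): matches sub[1] = 'd'
  Position 2 ('d'): no match needed
  Position 3 ('a'): no match needed
  Position 4 ('d'): no match needed
  Position 5 ('c'): matches sub[2] = 'c'
  Position 6 ('e'): matches sub[3] = 'e'
All 4 characters matched => is a subsequence

1


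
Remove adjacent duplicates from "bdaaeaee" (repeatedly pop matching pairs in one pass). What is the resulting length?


Input: bdaaeaee
Stack-based adjacent duplicate removal:
  Read 'b': push. Stack: b
  Read 'd': push. Stack: bd
  Read 'a': push. Stack: bda
  Read 'a': matches stack top 'a' => pop. Stack: bd
  Read 'e': push. Stack: bde
  Read 'a': push. Stack: bdea
  Read 'e': push. Stack: bdeae
  Read 'e': matches stack top 'e' => pop. Stack: bdea
Final stack: "bdea" (length 4)

4


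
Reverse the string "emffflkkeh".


Input: emffflkkeh
Reading characters right to left:
  Position 9: 'h'
  Position 8: 'e'
  Position 7: 'k'
  Position 6: 'k'
  Position 5: 'l'
  Position 4: 'f'
  Position 3: 'f'
  Position 2: 'f'
  Position 1: 'm'
  Position 0: 'e'
Reversed: hekklfffme

hekklfffme


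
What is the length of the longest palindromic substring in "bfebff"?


Input: "bfebff"
Checking substrings for palindromes:
  [4:6] "ff" (len 2) => palindrome
Longest palindromic substring: "ff" with length 2

2


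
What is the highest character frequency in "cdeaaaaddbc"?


Input: cdeaaaaddbc
Character counts:
  'a': 4
  'b': 1
  'c': 2
  'd': 3
  'e': 1
Maximum frequency: 4

4


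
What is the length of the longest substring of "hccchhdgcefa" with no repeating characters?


Input: "hccchhdgcefa"
Sliding window (track last position of each char):
  Position 0 ('h'): window [0,0] length 1 -- new best
  Position 1 ('c'): window [0,1] length 2 -- new best
  Position 2 ('c'): repeat (last at 1), move window start to 2
  Position 2 ('c'): window [2,2] length 1
  Position 3 ('c'): repeat (last at 2), move window start to 3
  Position 3 ('c'): window [3,3] length 1
  Position 4 ('h'): window [3,4] length 2
  Position 5 ('h'): repeat (last at 4), move window start to 5
  Position 5 ('h'): window [5,5] length 1
  Position 6 ('d'): window [5,6] length 2
  Position 7 ('g'): window [5,7] length 3 -- new best
  Position 8 ('c'): window [5,8] length 4 -- new best
  Position 9 ('e'): window [5,9] length 5 -- new best
  Position 10 ('f'): window [5,10] length 6 -- new best
  Position 11 ('a'): window [5,11] length 7 -- new best
Longest substring with no repeats: "hdgcefa" with length 7

7


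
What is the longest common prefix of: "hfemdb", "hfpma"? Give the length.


Words: hfemdb, hfpma
  Position 0: all 'h' => match
  Position 1: all 'f' => match
  Position 2: ('e', 'p') => mismatch, stop
LCP = "hf" (length 2)

2


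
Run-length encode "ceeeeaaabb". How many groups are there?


Input: ceeeeaaabb
Scanning for consecutive runs:
  Group 1: 'c' x 1 (positions 0-0)
  Group 2: 'e' x 4 (positions 1-4)
  Group 3: 'a' x 3 (positions 5-7)
  Group 4: 'b' x 2 (positions 8-9)
Total groups: 4

4


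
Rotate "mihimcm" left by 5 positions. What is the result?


Input: "mihimcm", rotate left by 5
First 5 characters: "mihim"
Remaining characters: "cm"
Concatenate remaining + first: "cm" + "mihim" = "cmmihim"

cmmihim


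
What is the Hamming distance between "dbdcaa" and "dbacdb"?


Comparing "dbdcaa" and "dbacdb" position by position:
  Position 0: 'd' vs 'd' => same
  Position 1: 'b' vs 'b' => same
  Position 2: 'd' vs 'a' => differ
  Position 3: 'c' vs 'c' => same
  Position 4: 'a' vs 'd' => differ
  Position 5: 'a' vs 'b' => differ
Total differences (Hamming distance): 3

3


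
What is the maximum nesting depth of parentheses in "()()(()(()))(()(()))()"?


Input: "()()(()(()))(()(()))()"
Tracking depth:
  Position 0 '(': depth becomes 1
  Position 1 ')': depth becomes 0
  Position 2 '(': depth becomes 1
  Position 3 ')': depth becomes 0
  Position 4 '(': depth becomes 1
  Position 5 '(': depth becomes 2
  Position 6 ')': depth becomes 1
  Position 7 '(': depth becomes 2
  Position 8 '(': depth becomes 3
  Position 9 ')': depth becomes 2
  Position 10 ')': depth becomes 1
  Position 11 ')': depth becomes 0
  Position 12 '(': depth becomes 1
  Position 13 '(': depth becomes 2
  Position 14 ')': depth becomes 1
  Position 15 '(': depth becomes 2
  Position 16 '(': depth becomes 3
  Position 17 ')': depth becomes 2
  Position 18 ')': depth becomes 1
  Position 19 ')': depth becomes 0
  Position 20 '(': depth becomes 1
  Position 21 ')': depth becomes 0
Maximum depth reached: 3

3


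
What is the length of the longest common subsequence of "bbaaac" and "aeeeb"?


LCS of "bbaaac" and "aeeeb"
DP table:
           a    e    e    e    b
      0    0    0    0    0    0
  b   0    0    0    0    0    1
  b   0    0    0    0    0    1
  a   0    1    1    1    1    1
  a   0    1    1    1    1    1
  a   0    1    1    1    1    1
  c   0    1    1    1    1    1
LCS length = dp[6][5] = 1

1


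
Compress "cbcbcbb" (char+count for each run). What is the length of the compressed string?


Input: cbcbcbb
Runs:
  'c' x 1 => "c1"
  'b' x 1 => "b1"
  'c' x 1 => "c1"
  'b' x 1 => "b1"
  'c' x 1 => "c1"
  'b' x 2 => "b2"
Compressed: "c1b1c1b1c1b2"
Compressed length: 12

12


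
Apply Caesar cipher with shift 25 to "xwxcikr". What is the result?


Caesar cipher: shift "xwxcikr" by 25
  'x' (pos 23) + 25 = pos 22 = 'w'
  'w' (pos 22) + 25 = pos 21 = 'v'
  'x' (pos 23) + 25 = pos 22 = 'w'
  'c' (pos 2) + 25 = pos 1 = 'b'
  'i' (pos 8) + 25 = pos 7 = 'h'
  'k' (pos 10) + 25 = pos 9 = 'j'
  'r' (pos 17) + 25 = pos 16 = 'q'
Result: wvwbhjq

wvwbhjq


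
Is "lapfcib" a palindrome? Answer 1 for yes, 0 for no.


Input: lapfcib
Reversed: bicfpal
  Compare pos 0 ('l') with pos 6 ('b'): MISMATCH
  Compare pos 1 ('a') with pos 5 ('i'): MISMATCH
  Compare pos 2 ('p') with pos 4 ('c'): MISMATCH
Result: not a palindrome

0


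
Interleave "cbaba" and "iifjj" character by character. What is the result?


Interleaving "cbaba" and "iifjj":
  Position 0: 'c' from first, 'i' from second => "ci"
  Position 1: 'b' from first, 'i' from second => "bi"
  Position 2: 'a' from first, 'f' from second => "af"
  Position 3: 'b' from first, 'j' from second => "bj"
  Position 4: 'a' from first, 'j' from second => "aj"
Result: cibiafbjaj

cibiafbjaj


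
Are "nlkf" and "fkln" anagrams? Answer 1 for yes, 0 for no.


Strings: "nlkf", "fkln"
Sorted first:  fkln
Sorted second: fkln
Sorted forms match => anagrams

1


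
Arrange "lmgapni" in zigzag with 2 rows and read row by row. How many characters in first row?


Zigzag "lmgapni" into 2 rows:
Placing characters:
  'l' => row 0
  'm' => row 1
  'g' => row 0
  'a' => row 1
  'p' => row 0
  'n' => row 1
  'i' => row 0
Rows:
  Row 0: "lgpi"
  Row 1: "man"
First row length: 4

4


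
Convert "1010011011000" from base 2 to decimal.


Input: "1010011011000" in base 2
Positional expansion:
  Digit '1' (value 1) x 2^12 = 4096
  Digit '0' (value 0) x 2^11 = 0
  Digit '1' (value 1) x 2^10 = 1024
  Digit '0' (value 0) x 2^9 = 0
  Digit '0' (value 0) x 2^8 = 0
  Digit '1' (value 1) x 2^7 = 128
  Digit '1' (value 1) x 2^6 = 64
  Digit '0' (value 0) x 2^5 = 0
  Digit '1' (value 1) x 2^4 = 16
  Digit '1' (value 1) x 2^3 = 8
  Digit '0' (value 0) x 2^2 = 0
  Digit '0' (value 0) x 2^1 = 0
  Digit '0' (value 0) x 2^0 = 0
Sum = 5336

5336


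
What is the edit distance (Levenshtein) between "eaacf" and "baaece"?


Computing edit distance: "eaacf" -> "baaece"
DP table:
           b    a    a    e    c    e
      0    1    2    3    4    5    6
  e   1    1    2    3    3    4    5
  a   2    2    1    2    3    4    5
  a   3    3    2    1    2    3    4
  c   4    4    3    2    2    2    3
  f   5    5    4    3    3    3    3
Edit distance = dp[5][6] = 3

3


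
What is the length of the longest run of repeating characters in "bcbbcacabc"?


Input: "bcbbcacabc"
Scanning for longest run:
  Position 1 ('c'): new char, reset run to 1
  Position 2 ('b'): new char, reset run to 1
  Position 3 ('b'): continues run of 'b', length=2
  Position 4 ('c'): new char, reset run to 1
  Position 5 ('a'): new char, reset run to 1
  Position 6 ('c'): new char, reset run to 1
  Position 7 ('a'): new char, reset run to 1
  Position 8 ('b'): new char, reset run to 1
  Position 9 ('c'): new char, reset run to 1
Longest run: 'b' with length 2

2


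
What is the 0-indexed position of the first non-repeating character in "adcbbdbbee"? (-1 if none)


Input: adcbbdbbee
Character frequencies:
  'a': 1
  'b': 4
  'c': 1
  'd': 2
  'e': 2
Scanning left to right for freq == 1:
  Position 0 ('a'): unique! => answer = 0

0


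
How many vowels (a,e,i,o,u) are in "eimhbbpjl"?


Input: eimhbbpjl
Checking each character:
  'e' at position 0: vowel (running total: 1)
  'i' at position 1: vowel (running total: 2)
  'm' at position 2: consonant
  'h' at position 3: consonant
  'b' at position 4: consonant
  'b' at position 5: consonant
  'p' at position 6: consonant
  'j' at position 7: consonant
  'l' at position 8: consonant
Total vowels: 2

2


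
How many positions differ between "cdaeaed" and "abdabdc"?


Comparing "cdaeaed" and "abdabdc" position by position:
  Position 0: 'c' vs 'a' => DIFFER
  Position 1: 'd' vs 'b' => DIFFER
  Position 2: 'a' vs 'd' => DIFFER
  Position 3: 'e' vs 'a' => DIFFER
  Position 4: 'a' vs 'b' => DIFFER
  Position 5: 'e' vs 'd' => DIFFER
  Position 6: 'd' vs 'c' => DIFFER
Positions that differ: 7

7


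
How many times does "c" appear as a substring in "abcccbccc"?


Searching for "c" in "abcccbccc"
Scanning each position:
  Position 0: "a" => no
  Position 1: "b" => no
  Position 2: "c" => MATCH
  Position 3: "c" => MATCH
  Position 4: "c" => MATCH
  Position 5: "b" => no
  Position 6: "c" => MATCH
  Position 7: "c" => MATCH
  Position 8: "c" => MATCH
Total occurrences: 6

6


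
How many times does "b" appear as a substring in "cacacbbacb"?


Searching for "b" in "cacacbbacb"
Scanning each position:
  Position 0: "c" => no
  Position 1: "a" => no
  Position 2: "c" => no
  Position 3: "a" => no
  Position 4: "c" => no
  Position 5: "b" => MATCH
  Position 6: "b" => MATCH
  Position 7: "a" => no
  Position 8: "c" => no
  Position 9: "b" => MATCH
Total occurrences: 3

3


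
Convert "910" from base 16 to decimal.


Input: "910" in base 16
Positional expansion:
  Digit '9' (value 9) x 16^2 = 2304
  Digit '1' (value 1) x 16^1 = 16
  Digit '0' (value 0) x 16^0 = 0
Sum = 2320

2320


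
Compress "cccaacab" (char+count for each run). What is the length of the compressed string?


Input: cccaacab
Runs:
  'c' x 3 => "c3"
  'a' x 2 => "a2"
  'c' x 1 => "c1"
  'a' x 1 => "a1"
  'b' x 1 => "b1"
Compressed: "c3a2c1a1b1"
Compressed length: 10

10


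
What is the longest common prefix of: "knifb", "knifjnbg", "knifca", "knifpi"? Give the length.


Words: knifb, knifjnbg, knifca, knifpi
  Position 0: all 'k' => match
  Position 1: all 'n' => match
  Position 2: all 'i' => match
  Position 3: all 'f' => match
  Position 4: ('b', 'j', 'c', 'p') => mismatch, stop
LCP = "knif" (length 4)

4


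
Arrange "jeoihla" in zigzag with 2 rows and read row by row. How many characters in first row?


Zigzag "jeoihla" into 2 rows:
Placing characters:
  'j' => row 0
  'e' => row 1
  'o' => row 0
  'i' => row 1
  'h' => row 0
  'l' => row 1
  'a' => row 0
Rows:
  Row 0: "joha"
  Row 1: "eil"
First row length: 4

4


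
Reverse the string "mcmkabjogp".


Input: mcmkabjogp
Reading characters right to left:
  Position 9: 'p'
  Position 8: 'g'
  Position 7: 'o'
  Position 6: 'j'
  Position 5: 'b'
  Position 4: 'a'
  Position 3: 'k'
  Position 2: 'm'
  Position 1: 'c'
  Position 0: 'm'
Reversed: pgojbakmcm

pgojbakmcm


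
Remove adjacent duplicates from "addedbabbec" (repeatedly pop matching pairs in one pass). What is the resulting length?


Input: addedbabbec
Stack-based adjacent duplicate removal:
  Read 'a': push. Stack: a
  Read 'd': push. Stack: ad
  Read 'd': matches stack top 'd' => pop. Stack: a
  Read 'e': push. Stack: ae
  Read 'd': push. Stack: aed
  Read 'b': push. Stack: aedb
  Read 'a': push. Stack: aedba
  Read 'b': push. Stack: aedbab
  Read 'b': matches stack top 'b' => pop. Stack: aedba
  Read 'e': push. Stack: aedbae
  Read 'c': push. Stack: aedbaec
Final stack: "aedbaec" (length 7)

7


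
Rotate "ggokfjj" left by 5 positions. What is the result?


Input: "ggokfjj", rotate left by 5
First 5 characters: "ggokf"
Remaining characters: "jj"
Concatenate remaining + first: "jj" + "ggokf" = "jjggokf"

jjggokf


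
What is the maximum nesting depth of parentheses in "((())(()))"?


Input: "((())(()))"
Tracking depth:
  Position 0 '(': depth becomes 1
  Position 1 '(': depth becomes 2
  Position 2 '(': depth becomes 3
  Position 3 ')': depth becomes 2
  Position 4 ')': depth becomes 1
  Position 5 '(': depth becomes 2
  Position 6 '(': depth becomes 3
  Position 7 ')': depth becomes 2
  Position 8 ')': depth becomes 1
  Position 9 ')': depth becomes 0
Maximum depth reached: 3

3


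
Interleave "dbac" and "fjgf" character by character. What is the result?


Interleaving "dbac" and "fjgf":
  Position 0: 'd' from first, 'f' from second => "df"
  Position 1: 'b' from first, 'j' from second => "bj"
  Position 2: 'a' from first, 'g' from second => "ag"
  Position 3: 'c' from first, 'f' from second => "cf"
Result: dfbjagcf

dfbjagcf


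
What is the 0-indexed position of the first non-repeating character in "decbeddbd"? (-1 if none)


Input: decbeddbd
Character frequencies:
  'b': 2
  'c': 1
  'd': 4
  'e': 2
Scanning left to right for freq == 1:
  Position 0 ('d'): freq=4, skip
  Position 1 ('e'): freq=2, skip
  Position 2 ('c'): unique! => answer = 2

2


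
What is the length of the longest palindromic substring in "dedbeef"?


Input: "dedbeef"
Checking substrings for palindromes:
  [0:3] "ded" (len 3) => palindrome
  [4:6] "ee" (len 2) => palindrome
Longest palindromic substring: "ded" with length 3

3


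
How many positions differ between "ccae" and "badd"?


Comparing "ccae" and "badd" position by position:
  Position 0: 'c' vs 'b' => DIFFER
  Position 1: 'c' vs 'a' => DIFFER
  Position 2: 'a' vs 'd' => DIFFER
  Position 3: 'e' vs 'd' => DIFFER
Positions that differ: 4

4


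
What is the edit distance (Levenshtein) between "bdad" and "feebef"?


Computing edit distance: "bdad" -> "feebef"
DP table:
           f    e    e    b    e    f
      0    1    2    3    4    5    6
  b   1    1    2    3    3    4    5
  d   2    2    2    3    4    4    5
  a   3    3    3    3    4    5    5
  d   4    4    4    4    4    5    6
Edit distance = dp[4][6] = 6

6


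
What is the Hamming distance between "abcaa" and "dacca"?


Comparing "abcaa" and "dacca" position by position:
  Position 0: 'a' vs 'd' => differ
  Position 1: 'b' vs 'a' => differ
  Position 2: 'c' vs 'c' => same
  Position 3: 'a' vs 'c' => differ
  Position 4: 'a' vs 'a' => same
Total differences (Hamming distance): 3

3


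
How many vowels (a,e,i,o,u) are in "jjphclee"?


Input: jjphclee
Checking each character:
  'j' at position 0: consonant
  'j' at position 1: consonant
  'p' at position 2: consonant
  'h' at position 3: consonant
  'c' at position 4: consonant
  'l' at position 5: consonant
  'e' at position 6: vowel (running total: 1)
  'e' at position 7: vowel (running total: 2)
Total vowels: 2

2


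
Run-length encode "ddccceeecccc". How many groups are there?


Input: ddccceeecccc
Scanning for consecutive runs:
  Group 1: 'd' x 2 (positions 0-1)
  Group 2: 'c' x 3 (positions 2-4)
  Group 3: 'e' x 3 (positions 5-7)
  Group 4: 'c' x 4 (positions 8-11)
Total groups: 4

4


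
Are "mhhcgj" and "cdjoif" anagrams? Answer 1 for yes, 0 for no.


Strings: "mhhcgj", "cdjoif"
Sorted first:  cghhjm
Sorted second: cdfijo
Differ at position 1: 'g' vs 'd' => not anagrams

0


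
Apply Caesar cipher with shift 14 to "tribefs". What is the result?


Caesar cipher: shift "tribefs" by 14
  't' (pos 19) + 14 = pos 7 = 'h'
  'r' (pos 17) + 14 = pos 5 = 'f'
  'i' (pos 8) + 14 = pos 22 = 'w'
  'b' (pos 1) + 14 = pos 15 = 'p'
  'e' (pos 4) + 14 = pos 18 = 's'
  'f' (pos 5) + 14 = pos 19 = 't'
  's' (pos 18) + 14 = pos 6 = 'g'
Result: hfwpstg

hfwpstg


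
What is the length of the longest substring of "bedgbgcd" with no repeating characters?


Input: "bedgbgcd"
Sliding window (track last position of each char):
  Position 0 ('b'): window [0,0] length 1 -- new best
  Position 1 ('e'): window [0,1] length 2 -- new best
  Position 2 ('d'): window [0,2] length 3 -- new best
  Position 3 ('g'): window [0,3] length 4 -- new best
  Position 4 ('b'): repeat (last at 0), move window start to 1
  Position 4 ('b'): window [1,4] length 4
  Position 5 ('g'): repeat (last at 3), move window start to 4
  Position 5 ('g'): window [4,5] length 2
  Position 6 ('c'): window [4,6] length 3
  Position 7 ('d'): window [4,7] length 4
Longest substring with no repeats: "bedg" with length 4

4


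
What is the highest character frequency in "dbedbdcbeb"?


Input: dbedbdcbeb
Character counts:
  'b': 4
  'c': 1
  'd': 3
  'e': 2
Maximum frequency: 4

4


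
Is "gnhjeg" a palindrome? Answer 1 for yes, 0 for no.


Input: gnhjeg
Reversed: gejhng
  Compare pos 0 ('g') with pos 5 ('g'): match
  Compare pos 1 ('n') with pos 4 ('e'): MISMATCH
  Compare pos 2 ('h') with pos 3 ('j'): MISMATCH
Result: not a palindrome

0


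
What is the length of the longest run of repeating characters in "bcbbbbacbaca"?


Input: "bcbbbbacbaca"
Scanning for longest run:
  Position 1 ('c'): new char, reset run to 1
  Position 2 ('b'): new char, reset run to 1
  Position 3 ('b'): continues run of 'b', length=2
  Position 4 ('b'): continues run of 'b', length=3
  Position 5 ('b'): continues run of 'b', length=4
  Position 6 ('a'): new char, reset run to 1
  Position 7 ('c'): new char, reset run to 1
  Position 8 ('b'): new char, reset run to 1
  Position 9 ('a'): new char, reset run to 1
  Position 10 ('c'): new char, reset run to 1
  Position 11 ('a'): new char, reset run to 1
Longest run: 'b' with length 4

4


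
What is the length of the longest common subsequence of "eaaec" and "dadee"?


LCS of "eaaec" and "dadee"
DP table:
           d    a    d    e    e
      0    0    0    0    0    0
  e   0    0    0    0    1    1
  a   0    0    1    1    1    1
  a   0    0    1    1    1    1
  e   0    0    1    1    2    2
  c   0    0    1    1    2    2
LCS length = dp[5][5] = 2

2


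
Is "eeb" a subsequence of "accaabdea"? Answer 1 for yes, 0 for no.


Check if "eeb" is a subsequence of "accaabdea"
Greedy scan:
  Position 0 ('a'): no match needed
  Position 1 ('c'): no match needed
  Position 2 ('c'): no match needed
  Position 3 ('a'): no match needed
  Position 4 ('a'): no match needed
  Position 5 ('b'): no match needed
  Position 6 ('d'): no match needed
  Position 7 ('e'): matches sub[0] = 'e'
  Position 8 ('a'): no match needed
Only matched 1/3 characters => not a subsequence

0


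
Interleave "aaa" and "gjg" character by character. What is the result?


Interleaving "aaa" and "gjg":
  Position 0: 'a' from first, 'g' from second => "ag"
  Position 1: 'a' from first, 'j' from second => "aj"
  Position 2: 'a' from first, 'g' from second => "ag"
Result: agajag

agajag


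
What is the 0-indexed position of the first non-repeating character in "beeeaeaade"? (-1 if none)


Input: beeeaeaade
Character frequencies:
  'a': 3
  'b': 1
  'd': 1
  'e': 5
Scanning left to right for freq == 1:
  Position 0 ('b'): unique! => answer = 0

0


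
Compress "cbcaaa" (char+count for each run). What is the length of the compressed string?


Input: cbcaaa
Runs:
  'c' x 1 => "c1"
  'b' x 1 => "b1"
  'c' x 1 => "c1"
  'a' x 3 => "a3"
Compressed: "c1b1c1a3"
Compressed length: 8

8


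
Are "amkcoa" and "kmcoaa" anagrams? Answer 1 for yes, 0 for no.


Strings: "amkcoa", "kmcoaa"
Sorted first:  aackmo
Sorted second: aackmo
Sorted forms match => anagrams

1


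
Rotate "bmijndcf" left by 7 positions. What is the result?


Input: "bmijndcf", rotate left by 7
First 7 characters: "bmijndc"
Remaining characters: "f"
Concatenate remaining + first: "f" + "bmijndc" = "fbmijndc"

fbmijndc


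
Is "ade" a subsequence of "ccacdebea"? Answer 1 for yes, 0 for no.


Check if "ade" is a subsequence of "ccacdebea"
Greedy scan:
  Position 0 ('c'): no match needed
  Position 1 ('c'): no match needed
  Position 2 ('a'): matches sub[0] = 'a'
  Position 3 ('c'): no match needed
  Position 4 ('d'): matches sub[1] = 'd'
  Position 5 ('e'): matches sub[2] = 'e'
  Position 6 ('b'): no match needed
  Position 7 ('e'): no match needed
  Position 8 ('a'): no match needed
All 3 characters matched => is a subsequence

1


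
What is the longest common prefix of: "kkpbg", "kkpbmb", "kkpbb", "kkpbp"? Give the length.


Words: kkpbg, kkpbmb, kkpbb, kkpbp
  Position 0: all 'k' => match
  Position 1: all 'k' => match
  Position 2: all 'p' => match
  Position 3: all 'b' => match
  Position 4: ('g', 'm', 'b', 'p') => mismatch, stop
LCP = "kkpb" (length 4)

4


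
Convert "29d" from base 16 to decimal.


Input: "29d" in base 16
Positional expansion:
  Digit '2' (value 2) x 16^2 = 512
  Digit '9' (value 9) x 16^1 = 144
  Digit 'd' (value 13) x 16^0 = 13
Sum = 669

669


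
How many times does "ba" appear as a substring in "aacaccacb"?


Searching for "ba" in "aacaccacb"
Scanning each position:
  Position 0: "aa" => no
  Position 1: "ac" => no
  Position 2: "ca" => no
  Position 3: "ac" => no
  Position 4: "cc" => no
  Position 5: "ca" => no
  Position 6: "ac" => no
  Position 7: "cb" => no
Total occurrences: 0

0


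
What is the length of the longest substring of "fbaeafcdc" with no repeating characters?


Input: "fbaeafcdc"
Sliding window (track last position of each char):
  Position 0 ('f'): window [0,0] length 1 -- new best
  Position 1 ('b'): window [0,1] length 2 -- new best
  Position 2 ('a'): window [0,2] length 3 -- new best
  Position 3 ('e'): window [0,3] length 4 -- new best
  Position 4 ('a'): repeat (last at 2), move window start to 3
  Position 4 ('a'): window [3,4] length 2
  Position 5 ('f'): window [3,5] length 3
  Position 6 ('c'): window [3,6] length 4
  Position 7 ('d'): window [3,7] length 5 -- new best
  Position 8 ('c'): repeat (last at 6), move window start to 7
  Position 8 ('c'): window [7,8] length 2
Longest substring with no repeats: "eafcd" with length 5

5


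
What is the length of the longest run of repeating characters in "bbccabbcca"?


Input: "bbccabbcca"
Scanning for longest run:
  Position 1 ('b'): continues run of 'b', length=2
  Position 2 ('c'): new char, reset run to 1
  Position 3 ('c'): continues run of 'c', length=2
  Position 4 ('a'): new char, reset run to 1
  Position 5 ('b'): new char, reset run to 1
  Position 6 ('b'): continues run of 'b', length=2
  Position 7 ('c'): new char, reset run to 1
  Position 8 ('c'): continues run of 'c', length=2
  Position 9 ('a'): new char, reset run to 1
Longest run: 'b' with length 2

2


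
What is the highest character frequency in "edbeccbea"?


Input: edbeccbea
Character counts:
  'a': 1
  'b': 2
  'c': 2
  'd': 1
  'e': 3
Maximum frequency: 3

3


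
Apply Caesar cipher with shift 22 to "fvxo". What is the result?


Caesar cipher: shift "fvxo" by 22
  'f' (pos 5) + 22 = pos 1 = 'b'
  'v' (pos 21) + 22 = pos 17 = 'r'
  'x' (pos 23) + 22 = pos 19 = 't'
  'o' (pos 14) + 22 = pos 10 = 'k'
Result: brtk

brtk


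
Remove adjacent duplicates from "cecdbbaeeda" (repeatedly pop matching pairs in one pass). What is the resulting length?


Input: cecdbbaeeda
Stack-based adjacent duplicate removal:
  Read 'c': push. Stack: c
  Read 'e': push. Stack: ce
  Read 'c': push. Stack: cec
  Read 'd': push. Stack: cecd
  Read 'b': push. Stack: cecdb
  Read 'b': matches stack top 'b' => pop. Stack: cecd
  Read 'a': push. Stack: cecda
  Read 'e': push. Stack: cecdae
  Read 'e': matches stack top 'e' => pop. Stack: cecda
  Read 'd': push. Stack: cecdad
  Read 'a': push. Stack: cecdada
Final stack: "cecdada" (length 7)

7


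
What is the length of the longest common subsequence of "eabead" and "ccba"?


LCS of "eabead" and "ccba"
DP table:
           c    c    b    a
      0    0    0    0    0
  e   0    0    0    0    0
  a   0    0    0    0    1
  b   0    0    0    1    1
  e   0    0    0    1    1
  a   0    0    0    1    2
  d   0    0    0    1    2
LCS length = dp[6][4] = 2

2


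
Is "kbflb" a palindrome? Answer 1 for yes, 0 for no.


Input: kbflb
Reversed: blfbk
  Compare pos 0 ('k') with pos 4 ('b'): MISMATCH
  Compare pos 1 ('b') with pos 3 ('l'): MISMATCH
Result: not a palindrome

0


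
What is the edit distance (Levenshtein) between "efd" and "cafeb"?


Computing edit distance: "efd" -> "cafeb"
DP table:
           c    a    f    e    b
      0    1    2    3    4    5
  e   1    1    2    3    3    4
  f   2    2    2    2    3    4
  d   3    3    3    3    3    4
Edit distance = dp[3][5] = 4

4


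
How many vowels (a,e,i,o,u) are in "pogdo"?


Input: pogdo
Checking each character:
  'p' at position 0: consonant
  'o' at position 1: vowel (running total: 1)
  'g' at position 2: consonant
  'd' at position 3: consonant
  'o' at position 4: vowel (running total: 2)
Total vowels: 2

2


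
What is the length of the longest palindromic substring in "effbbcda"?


Input: "effbbcda"
Checking substrings for palindromes:
  [1:3] "ff" (len 2) => palindrome
  [3:5] "bb" (len 2) => palindrome
Longest palindromic substring: "ff" with length 2

2


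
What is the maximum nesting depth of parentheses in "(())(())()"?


Input: "(())(())()"
Tracking depth:
  Position 0 '(': depth becomes 1
  Position 1 '(': depth becomes 2
  Position 2 ')': depth becomes 1
  Position 3 ')': depth becomes 0
  Position 4 '(': depth becomes 1
  Position 5 '(': depth becomes 2
  Position 6 ')': depth becomes 1
  Position 7 ')': depth becomes 0
  Position 8 '(': depth becomes 1
  Position 9 ')': depth becomes 0
Maximum depth reached: 2

2


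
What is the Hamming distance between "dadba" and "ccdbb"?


Comparing "dadba" and "ccdbb" position by position:
  Position 0: 'd' vs 'c' => differ
  Position 1: 'a' vs 'c' => differ
  Position 2: 'd' vs 'd' => same
  Position 3: 'b' vs 'b' => same
  Position 4: 'a' vs 'b' => differ
Total differences (Hamming distance): 3

3


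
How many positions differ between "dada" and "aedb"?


Comparing "dada" and "aedb" position by position:
  Position 0: 'd' vs 'a' => DIFFER
  Position 1: 'a' vs 'e' => DIFFER
  Position 2: 'd' vs 'd' => same
  Position 3: 'a' vs 'b' => DIFFER
Positions that differ: 3

3


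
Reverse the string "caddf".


Input: caddf
Reading characters right to left:
  Position 4: 'f'
  Position 3: 'd'
  Position 2: 'd'
  Position 1: 'a'
  Position 0: 'c'
Reversed: fddac

fddac


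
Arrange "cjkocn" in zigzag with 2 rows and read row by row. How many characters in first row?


Zigzag "cjkocn" into 2 rows:
Placing characters:
  'c' => row 0
  'j' => row 1
  'k' => row 0
  'o' => row 1
  'c' => row 0
  'n' => row 1
Rows:
  Row 0: "ckc"
  Row 1: "jon"
First row length: 3

3


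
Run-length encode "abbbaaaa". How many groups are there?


Input: abbbaaaa
Scanning for consecutive runs:
  Group 1: 'a' x 1 (positions 0-0)
  Group 2: 'b' x 3 (positions 1-3)
  Group 3: 'a' x 4 (positions 4-7)
Total groups: 3

3


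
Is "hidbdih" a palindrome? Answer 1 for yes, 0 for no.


Input: hidbdih
Reversed: hidbdih
  Compare pos 0 ('h') with pos 6 ('h'): match
  Compare pos 1 ('i') with pos 5 ('i'): match
  Compare pos 2 ('d') with pos 4 ('d'): match
Result: palindrome

1


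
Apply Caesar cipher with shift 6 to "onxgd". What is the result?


Caesar cipher: shift "onxgd" by 6
  'o' (pos 14) + 6 = pos 20 = 'u'
  'n' (pos 13) + 6 = pos 19 = 't'
  'x' (pos 23) + 6 = pos 3 = 'd'
  'g' (pos 6) + 6 = pos 12 = 'm'
  'd' (pos 3) + 6 = pos 9 = 'j'
Result: utdmj

utdmj


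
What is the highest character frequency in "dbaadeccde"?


Input: dbaadeccde
Character counts:
  'a': 2
  'b': 1
  'c': 2
  'd': 3
  'e': 2
Maximum frequency: 3

3


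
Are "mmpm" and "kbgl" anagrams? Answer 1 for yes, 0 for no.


Strings: "mmpm", "kbgl"
Sorted first:  mmmp
Sorted second: bgkl
Differ at position 0: 'm' vs 'b' => not anagrams

0


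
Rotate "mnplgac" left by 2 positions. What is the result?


Input: "mnplgac", rotate left by 2
First 2 characters: "mn"
Remaining characters: "plgac"
Concatenate remaining + first: "plgac" + "mn" = "plgacmn"

plgacmn


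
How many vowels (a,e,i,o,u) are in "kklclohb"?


Input: kklclohb
Checking each character:
  'k' at position 0: consonant
  'k' at position 1: consonant
  'l' at position 2: consonant
  'c' at position 3: consonant
  'l' at position 4: consonant
  'o' at position 5: vowel (running total: 1)
  'h' at position 6: consonant
  'b' at position 7: consonant
Total vowels: 1

1


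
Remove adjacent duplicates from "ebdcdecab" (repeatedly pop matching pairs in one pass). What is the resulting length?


Input: ebdcdecab
Stack-based adjacent duplicate removal:
  Read 'e': push. Stack: e
  Read 'b': push. Stack: eb
  Read 'd': push. Stack: ebd
  Read 'c': push. Stack: ebdc
  Read 'd': push. Stack: ebdcd
  Read 'e': push. Stack: ebdcde
  Read 'c': push. Stack: ebdcdec
  Read 'a': push. Stack: ebdcdeca
  Read 'b': push. Stack: ebdcdecab
Final stack: "ebdcdecab" (length 9)

9


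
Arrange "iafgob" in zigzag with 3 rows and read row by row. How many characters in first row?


Zigzag "iafgob" into 3 rows:
Placing characters:
  'i' => row 0
  'a' => row 1
  'f' => row 2
  'g' => row 1
  'o' => row 0
  'b' => row 1
Rows:
  Row 0: "io"
  Row 1: "agb"
  Row 2: "f"
First row length: 2

2


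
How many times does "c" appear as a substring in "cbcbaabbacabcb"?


Searching for "c" in "cbcbaabbacabcb"
Scanning each position:
  Position 0: "c" => MATCH
  Position 1: "b" => no
  Position 2: "c" => MATCH
  Position 3: "b" => no
  Position 4: "a" => no
  Position 5: "a" => no
  Position 6: "b" => no
  Position 7: "b" => no
  Position 8: "a" => no
  Position 9: "c" => MATCH
  Position 10: "a" => no
  Position 11: "b" => no
  Position 12: "c" => MATCH
  Position 13: "b" => no
Total occurrences: 4

4
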